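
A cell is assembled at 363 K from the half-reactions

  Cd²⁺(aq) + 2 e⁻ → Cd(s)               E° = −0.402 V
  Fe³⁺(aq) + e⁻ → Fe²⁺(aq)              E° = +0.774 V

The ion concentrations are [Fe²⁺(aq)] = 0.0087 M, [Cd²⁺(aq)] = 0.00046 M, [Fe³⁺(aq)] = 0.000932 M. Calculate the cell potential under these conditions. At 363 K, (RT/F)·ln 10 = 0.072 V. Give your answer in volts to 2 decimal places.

The Fe³⁺/Fe²⁺ couple has the more positive E°, so it is the cathode; Cd²⁺/Cd is the anode.
E°cell = E°cat − E°an = +0.774 − (−0.402) = +1.176 V; n = 2.
The balanced reaction is 2 Fe³⁺(aq) + Cd(s) → 2 Fe²⁺(aq) + Cd²⁺(aq), so Q = ([Fe²⁺(aq)]^2·[Cd²⁺(aq)]) / [Fe³⁺(aq)]^2 = 0.0401 and log Q = −1.397.
Applying E = E° − (RT ln10/nF)·log Q gives +1.176 − (0.072/2)(−1.397) = +1.23 V.

+1.23 V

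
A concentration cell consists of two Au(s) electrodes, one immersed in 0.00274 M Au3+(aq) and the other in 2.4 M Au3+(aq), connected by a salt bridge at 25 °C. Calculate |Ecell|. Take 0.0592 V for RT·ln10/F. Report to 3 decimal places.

0.058 V

For a concentration cell E°cell = 0, since both electrodes use the same couple.
The compartment with the higher Au3+(aq) concentration (2.4 M) acts as the cathode; ions are reduced there and produced at the dilute (0.00274 M) anode.
With n = 3, Ecell = −(0.0592/3)·log([dilute]/[conc]) = −(0.0592/3)·log(0.00274/2.4) = +0.058 V.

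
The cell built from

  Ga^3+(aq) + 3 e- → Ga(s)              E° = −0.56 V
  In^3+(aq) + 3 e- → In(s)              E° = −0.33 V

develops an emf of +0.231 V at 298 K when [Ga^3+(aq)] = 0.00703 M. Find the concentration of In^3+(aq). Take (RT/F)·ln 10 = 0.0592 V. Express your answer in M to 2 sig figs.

0.0079 M

With In³⁺/In at the cathode and Ga³⁺/Ga at the anode, E°cell = −0.33 − (−0.56) = +0.23 V (n = 3).
Since E = E° − (0.0592/n)·log Q, log Q = n(E° − E)/0.0592 = −0.051.
For In^3+(aq) + Ga(s) → In(s) + Ga^3+(aq), the reaction quotient is Q = [Ga^3+(aq)] / [In^3+(aq)].
Solving for the unknown gives log [In^3+(aq)] = −2.102, so [In^3+(aq)] ≈ 0.0079 M.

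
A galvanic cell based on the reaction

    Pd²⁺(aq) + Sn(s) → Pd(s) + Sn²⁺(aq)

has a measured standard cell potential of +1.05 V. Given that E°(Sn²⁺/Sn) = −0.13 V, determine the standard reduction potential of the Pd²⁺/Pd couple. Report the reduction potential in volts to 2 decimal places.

+0.92 V

In the reaction as written the Pd²⁺/Pd couple is reduced (cathode) and Sn²⁺/Sn is oxidized (anode), so E°cell = E°(Pd²⁺/Pd) − E°(Sn²⁺/Sn).
E°(Pd²⁺/Pd) = E°cell + E°(anode) = +1.05 + (−0.13) = +0.92 V.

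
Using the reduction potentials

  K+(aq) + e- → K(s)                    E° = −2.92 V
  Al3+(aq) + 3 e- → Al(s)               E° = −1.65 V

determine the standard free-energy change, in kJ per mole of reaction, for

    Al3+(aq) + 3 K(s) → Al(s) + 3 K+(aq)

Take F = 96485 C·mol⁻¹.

−368 kJ/mol

In the reaction as written Al3+(aq) is reduced, so the Al³⁺/Al couple is the cathode and K⁺/K is the anode.
E°cell = −1.65 − (−2.92) = +1.27 V; balancing electrons gives n = 3.
ΔG° = −nFE°cell = −(3)(96485)(+1.27) J/mol = −368 kJ/mol.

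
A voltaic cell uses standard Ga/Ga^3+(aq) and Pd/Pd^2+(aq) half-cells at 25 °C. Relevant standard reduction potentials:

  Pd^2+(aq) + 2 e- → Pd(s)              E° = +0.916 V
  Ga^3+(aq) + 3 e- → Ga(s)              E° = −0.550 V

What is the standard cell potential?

+1.466 V

The Pd²⁺/Pd couple has the higher E°, so Pd ion is reduced (cathode) and Ga is oxidized (anode).
E°cell = E°(cathode) − E°(anode) = +0.916 − (−0.550) = +1.466 V.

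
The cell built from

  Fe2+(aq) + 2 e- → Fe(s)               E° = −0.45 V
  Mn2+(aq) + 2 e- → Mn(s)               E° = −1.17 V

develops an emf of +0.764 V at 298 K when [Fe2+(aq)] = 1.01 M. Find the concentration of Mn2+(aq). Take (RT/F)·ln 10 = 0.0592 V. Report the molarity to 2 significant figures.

The Fe²⁺/Fe couple has the larger reduction potential, so it is the cathode: E°cell = −0.45 − (−1.17) = +0.72 V and n = 2.
Since E = E° − (0.0592/n)·log Q, log Q = n(E° − E)/0.0592 = −1.486.
The balanced reaction is Fe2+(aq) + Mn(s) → Fe(s) + Mn2+(aq), so Q = [Mn2+(aq)] / [Fe2+(aq)].
Solving for the unknown gives log [Mn2+(aq)] = −1.482, so [Mn2+(aq)] ≈ 0.033 M.

0.033 M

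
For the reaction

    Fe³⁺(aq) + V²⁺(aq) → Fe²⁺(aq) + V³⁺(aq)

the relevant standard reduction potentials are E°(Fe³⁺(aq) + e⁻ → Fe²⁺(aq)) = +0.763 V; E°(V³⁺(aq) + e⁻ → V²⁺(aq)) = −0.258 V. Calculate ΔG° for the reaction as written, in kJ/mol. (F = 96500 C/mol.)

−98.5 kJ/mol

In the reaction as written Fe³⁺(aq) is reduced, so the Fe³⁺/Fe²⁺ couple is the cathode and V³⁺/V²⁺ is the anode.
E°cell = +0.763 − (−0.258) = +1.021 V; balancing electrons gives n = 1.
ΔG° = −nFE°cell = −(1)(96500)(+1.021) J/mol = −98.5 kJ/mol.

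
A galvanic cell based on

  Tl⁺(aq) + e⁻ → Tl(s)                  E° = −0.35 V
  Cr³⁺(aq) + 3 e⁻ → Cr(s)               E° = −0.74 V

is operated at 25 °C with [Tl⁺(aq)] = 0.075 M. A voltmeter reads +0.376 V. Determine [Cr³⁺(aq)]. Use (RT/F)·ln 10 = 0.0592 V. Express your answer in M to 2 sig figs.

The Tl⁺/Tl couple has the larger reduction potential, so it is the cathode: E°cell = −0.35 − (−0.74) = +0.39 V and n = 3.
Since E = E° − (0.0592/n)·log Q, log Q = n(E° − E)/0.0592 = 0.709.
For 3 Tl⁺(aq) + Cr(s) → 3 Tl(s) + Cr³⁺(aq), the reaction quotient is Q = [Cr³⁺(aq)] / [Tl⁺(aq)]^3.
Substituting the known concentrations and solving, log [Cr³⁺(aq)] = −2.666 and [Cr³⁺(aq)] = 0.0022 M.

0.0022 M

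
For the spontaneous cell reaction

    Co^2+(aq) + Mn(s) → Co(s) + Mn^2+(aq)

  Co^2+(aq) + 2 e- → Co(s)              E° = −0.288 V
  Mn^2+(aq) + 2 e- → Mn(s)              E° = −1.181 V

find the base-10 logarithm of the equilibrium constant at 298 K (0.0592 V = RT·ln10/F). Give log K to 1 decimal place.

The Co²⁺/Co couple is reduced (cathode); E°cell = −0.288 − (−1.181) = +0.893 V with n = 2.
At equilibrium E = 0, so log K = nE°cell / 0.0592 = (2)(+0.893) / 0.0592 = 30.2.

log K = 30.2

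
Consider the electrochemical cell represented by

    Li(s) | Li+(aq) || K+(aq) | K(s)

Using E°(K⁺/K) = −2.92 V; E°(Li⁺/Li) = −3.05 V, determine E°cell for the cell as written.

By convention the left-hand electrode in cell notation is the anode (oxidation) and the right-hand electrode is the cathode (reduction).
E°cell = E°(right) − E°(left) = −2.92 − (−3.05) = +0.13 V.

+0.13 V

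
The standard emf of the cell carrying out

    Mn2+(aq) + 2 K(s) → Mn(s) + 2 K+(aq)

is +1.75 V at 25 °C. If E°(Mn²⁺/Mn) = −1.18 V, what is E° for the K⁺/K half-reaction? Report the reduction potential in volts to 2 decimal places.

−2.93 V

In the reaction as written the Mn²⁺/Mn couple is reduced (cathode) and K⁺/K is oxidized (anode), so E°cell = E°(Mn²⁺/Mn) − E°(K⁺/K).
E°(K⁺/K) = E°(cathode) − E°cell = −1.18 − (+1.75) = −2.93 V.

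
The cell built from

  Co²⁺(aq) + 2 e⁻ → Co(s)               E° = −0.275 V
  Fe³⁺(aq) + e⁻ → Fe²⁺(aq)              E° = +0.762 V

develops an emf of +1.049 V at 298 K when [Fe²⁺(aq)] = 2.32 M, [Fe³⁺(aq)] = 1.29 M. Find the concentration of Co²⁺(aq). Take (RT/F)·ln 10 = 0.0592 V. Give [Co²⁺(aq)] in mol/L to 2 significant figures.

With Fe³⁺/Fe²⁺ at the cathode and Co²⁺/Co at the anode, E°cell = +0.762 − (−0.275) = +1.037 V (n = 2).
Since E = E° − (0.0592/n)·log Q, log Q = n(E° − E)/0.0592 = −0.405.
The balanced reaction is 2 Fe³⁺(aq) + Co(s) → 2 Fe²⁺(aq) + Co²⁺(aq), so Q = ([Fe²⁺(aq)]^2·[Co²⁺(aq)]) / [Fe³⁺(aq)]^2.
Isolating [Co²⁺(aq)] in Q = 10^{−0.405} yields log [Co²⁺(aq)] = −0.915, i.e. 0.12 M.

0.12 M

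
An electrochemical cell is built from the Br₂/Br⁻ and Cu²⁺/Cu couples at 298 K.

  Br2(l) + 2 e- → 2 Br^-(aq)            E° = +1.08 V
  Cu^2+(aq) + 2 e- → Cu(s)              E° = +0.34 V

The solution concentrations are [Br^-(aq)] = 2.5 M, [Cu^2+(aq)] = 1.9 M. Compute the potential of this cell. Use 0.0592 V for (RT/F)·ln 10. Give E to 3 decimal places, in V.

Br₂/Br⁻ is reduced (cathode, E° = +1.08 V) and Cu²⁺/Cu is oxidized (anode).
E°cell = +1.08 − (+0.34) = +0.74 V, with n = 2 electrons transferred.
The balanced reaction is Br2(l) + Cu(s) → 2 Br^-(aq) + Cu^2+(aq), so Q = [Br^-(aq)]^2·[Cu^2+(aq)] = 11.9 and log Q = 1.075.
E = E° − (0.0592/n)·log Q = +0.74 − (0.0592/2)(1.075) = +0.708 V.

+0.708 V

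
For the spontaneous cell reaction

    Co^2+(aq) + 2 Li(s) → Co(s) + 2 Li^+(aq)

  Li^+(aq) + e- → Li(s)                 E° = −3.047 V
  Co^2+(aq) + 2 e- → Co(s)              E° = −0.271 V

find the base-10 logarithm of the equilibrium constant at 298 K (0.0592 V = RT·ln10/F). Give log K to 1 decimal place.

log K = 93.8

The Co²⁺/Co couple is reduced (cathode); E°cell = −0.271 − (−3.047) = +2.776 V with n = 2.
At equilibrium E = 0, so log K = nE°cell / 0.0592 = (2)(+2.776) / 0.0592 = 93.8.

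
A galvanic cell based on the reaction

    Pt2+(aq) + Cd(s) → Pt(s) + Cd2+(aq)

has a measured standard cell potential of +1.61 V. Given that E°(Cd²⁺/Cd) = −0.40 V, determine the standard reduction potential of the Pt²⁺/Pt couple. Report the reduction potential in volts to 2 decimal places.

In the reaction as written the Pt²⁺/Pt couple is reduced (cathode) and Cd²⁺/Cd is oxidized (anode), so E°cell = E°(Pt²⁺/Pt) − E°(Cd²⁺/Cd).
E°(Pt²⁺/Pt) = E°cell + E°(anode) = +1.61 + (−0.40) = +1.21 V.

+1.21 V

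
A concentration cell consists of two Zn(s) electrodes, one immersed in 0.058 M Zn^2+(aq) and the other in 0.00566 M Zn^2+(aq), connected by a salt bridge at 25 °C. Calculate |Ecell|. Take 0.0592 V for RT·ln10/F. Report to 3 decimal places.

0.030 V

For a concentration cell E°cell = 0, since both electrodes use the same couple.
The compartment with the higher Zn^2+(aq) concentration (0.058 M) acts as the cathode; ions are reduced there and produced at the dilute (0.00566 M) anode.
With n = 2, Ecell = −(0.0592/2)·log([dilute]/[conc]) = −(0.0592/2)·log(0.00566/0.058) = +0.030 V.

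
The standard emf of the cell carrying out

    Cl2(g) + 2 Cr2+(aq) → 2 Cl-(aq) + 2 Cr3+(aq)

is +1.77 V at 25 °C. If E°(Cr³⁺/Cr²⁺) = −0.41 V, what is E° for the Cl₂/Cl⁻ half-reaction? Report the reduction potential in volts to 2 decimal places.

+1.36 V

In the reaction as written the Cl₂/Cl⁻ couple is reduced (cathode) and Cr³⁺/Cr²⁺ is oxidized (anode), so E°cell = E°(Cl₂/Cl⁻) − E°(Cr³⁺/Cr²⁺).
E°(Cl₂/Cl⁻) = E°cell + E°(anode) = +1.77 + (−0.41) = +1.36 V.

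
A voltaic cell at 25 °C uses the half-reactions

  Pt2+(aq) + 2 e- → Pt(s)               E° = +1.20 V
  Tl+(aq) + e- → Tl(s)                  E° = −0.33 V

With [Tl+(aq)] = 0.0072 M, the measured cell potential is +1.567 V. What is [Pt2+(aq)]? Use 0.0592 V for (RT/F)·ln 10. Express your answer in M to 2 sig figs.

The Pt²⁺/Pt couple has the larger reduction potential, so it is the cathode: E°cell = +1.20 − (−0.33) = +1.53 V and n = 2.
From the Nernst equation, log Q = n(E° − E)/0.0592 = 2·(+1.53 − (+1.567))/0.0592 = −1.250.
For Pt2+(aq) + 2 Tl(s) → Pt(s) + 2 Tl+(aq), the reaction quotient is Q = [Tl+(aq)]^2 / [Pt2+(aq)].
Isolating [Pt2+(aq)] in Q = 10^{−1.250} yields log [Pt2+(aq)] = −3.035, i.e. 0.00092 M.

0.00092 M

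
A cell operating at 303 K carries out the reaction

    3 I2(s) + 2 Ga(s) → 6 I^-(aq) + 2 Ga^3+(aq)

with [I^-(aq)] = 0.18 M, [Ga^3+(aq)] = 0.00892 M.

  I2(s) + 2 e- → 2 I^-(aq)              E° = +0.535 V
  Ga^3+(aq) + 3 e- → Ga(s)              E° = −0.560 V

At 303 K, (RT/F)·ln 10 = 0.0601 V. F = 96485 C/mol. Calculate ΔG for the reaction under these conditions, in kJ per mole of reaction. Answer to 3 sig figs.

−684 kJ/mol

E°cell = +0.535 − (−0.560) = +1.095 V; the balanced reaction transfers n = 6 electrons.
The reaction quotient is [I^-(aq)]^6·[Ga^3+(aq)]^2 = 2.71×10^−9; by Nernst, E = +1.095 − (0.0601/6)(−8.568) = +1.1808 V.
Then ΔG = −nFE = −6 × 96485 × +1.1808 J/mol = −684 kJ/mol.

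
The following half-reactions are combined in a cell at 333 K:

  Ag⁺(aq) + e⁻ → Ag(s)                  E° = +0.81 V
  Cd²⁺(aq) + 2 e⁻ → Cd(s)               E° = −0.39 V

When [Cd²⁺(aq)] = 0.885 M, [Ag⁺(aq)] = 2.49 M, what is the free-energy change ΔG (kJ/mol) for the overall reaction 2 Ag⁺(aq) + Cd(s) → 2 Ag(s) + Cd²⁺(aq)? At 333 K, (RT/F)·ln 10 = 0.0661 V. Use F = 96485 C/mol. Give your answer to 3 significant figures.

E°cell = +0.81 − (−0.39) = +1.20 V; the balanced reaction transfers n = 2 electrons.
Q = [Cd²⁺(aq)] / [Ag⁺(aq)]^2 = 0.143, so log Q = −0.845 and E = +1.20 − (0.0661/2)(−0.845) = +1.2279 V.
Finally ΔG = −nFE = −(2)(96485 C/mol)(+1.2279 V) = −237 kJ/mol.

−237 kJ/mol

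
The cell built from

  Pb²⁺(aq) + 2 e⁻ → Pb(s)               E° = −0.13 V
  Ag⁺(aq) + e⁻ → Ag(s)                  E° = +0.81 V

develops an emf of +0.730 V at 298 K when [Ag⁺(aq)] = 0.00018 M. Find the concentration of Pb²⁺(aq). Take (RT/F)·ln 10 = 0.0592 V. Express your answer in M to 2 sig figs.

With Ag⁺/Ag at the cathode and Pb²⁺/Pb at the anode, E°cell = +0.81 − (−0.13) = +0.94 V (n = 2).
Since E = E° − (0.0592/n)·log Q, log Q = n(E° − E)/0.0592 = 7.095.
The balanced reaction is 2 Ag⁺(aq) + Pb(s) → 2 Ag(s) + Pb²⁺(aq), so Q = [Pb²⁺(aq)] / [Ag⁺(aq)]^2.
Isolating [Pb²⁺(aq)] in Q = 10^{7.095} yields log [Pb²⁺(aq)] = −0.394, i.e. 0.40 M.

0.40 M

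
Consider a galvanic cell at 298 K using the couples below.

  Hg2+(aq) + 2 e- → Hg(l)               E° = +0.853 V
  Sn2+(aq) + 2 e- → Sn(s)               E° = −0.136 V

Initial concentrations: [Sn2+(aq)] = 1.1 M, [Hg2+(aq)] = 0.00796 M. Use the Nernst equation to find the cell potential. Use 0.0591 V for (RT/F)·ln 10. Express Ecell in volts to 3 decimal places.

The Hg²⁺/Hg couple has the more positive E°, so it is the cathode; Sn²⁺/Sn is the anode.
The standard potential is +0.853 − (−0.136) = +0.989 V and the balanced reaction transfers n = 2 electrons.
Balancing gives Hg2+(aq) + Sn(s) → Hg(l) + Sn2+(aq); hence Q = [Sn2+(aq)] / [Hg2+(aq)] = 138 (log Q = 2.140).
Applying E = E° − (RT ln10/nF)·log Q gives +0.989 − (0.0591/2)(2.140) = +0.926 V.

+0.926 V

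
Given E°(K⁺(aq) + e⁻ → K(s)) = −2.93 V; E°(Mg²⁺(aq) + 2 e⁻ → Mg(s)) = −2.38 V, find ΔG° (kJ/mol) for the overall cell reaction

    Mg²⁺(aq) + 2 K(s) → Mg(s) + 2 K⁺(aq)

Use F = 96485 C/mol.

−106 kJ/mol

In the reaction as written Mg²⁺(aq) is reduced, so the Mg²⁺/Mg couple is the cathode and K⁺/K is the anode.
E°cell = −2.38 − (−2.93) = +0.55 V; balancing electrons gives n = 2.
ΔG° = −nFE°cell = −(2)(96485)(+0.55) J/mol = −106 kJ/mol.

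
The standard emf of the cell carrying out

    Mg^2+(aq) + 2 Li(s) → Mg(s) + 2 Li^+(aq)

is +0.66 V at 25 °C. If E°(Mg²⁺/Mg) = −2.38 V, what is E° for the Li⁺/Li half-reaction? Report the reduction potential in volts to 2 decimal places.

In the reaction as written the Mg²⁺/Mg couple is reduced (cathode) and Li⁺/Li is oxidized (anode), so E°cell = E°(Mg²⁺/Mg) − E°(Li⁺/Li).
E°(Li⁺/Li) = E°(cathode) − E°cell = −2.38 − (+0.66) = −3.04 V.

−3.04 V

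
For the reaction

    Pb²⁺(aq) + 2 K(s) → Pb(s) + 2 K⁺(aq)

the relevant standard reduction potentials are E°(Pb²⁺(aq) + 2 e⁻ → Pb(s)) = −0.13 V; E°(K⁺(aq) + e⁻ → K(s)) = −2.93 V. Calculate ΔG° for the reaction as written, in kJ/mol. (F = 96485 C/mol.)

In the reaction as written Pb²⁺(aq) is reduced, so the Pb²⁺/Pb couple is the cathode and K⁺/K is the anode.
E°cell = −0.13 − (−2.93) = +2.80 V; balancing electrons gives n = 2.
ΔG° = −nFE°cell = −(2)(96485)(+2.80) J/mol = −540 kJ/mol.

−540 kJ/mol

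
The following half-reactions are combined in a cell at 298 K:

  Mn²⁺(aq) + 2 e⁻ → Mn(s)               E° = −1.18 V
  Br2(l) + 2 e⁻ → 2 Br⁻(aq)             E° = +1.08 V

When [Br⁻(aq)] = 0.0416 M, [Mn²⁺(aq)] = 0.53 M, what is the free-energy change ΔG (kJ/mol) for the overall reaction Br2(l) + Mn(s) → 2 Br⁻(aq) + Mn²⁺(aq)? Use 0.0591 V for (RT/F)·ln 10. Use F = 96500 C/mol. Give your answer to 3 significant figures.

−454 kJ/mol

The standard cell potential is +1.08 − (−1.18) = +2.26 V, with n = 2 electrons in the balanced equation.
Q = [Br⁻(aq)]^2·[Mn²⁺(aq)] = 0.000917, so log Q = −3.038 and E = +2.26 − (0.0591/2)(−3.038) = +2.3498 V.
Finally ΔG = −nFE = −(2)(96500 C/mol)(+2.3498 V) = −454 kJ/mol.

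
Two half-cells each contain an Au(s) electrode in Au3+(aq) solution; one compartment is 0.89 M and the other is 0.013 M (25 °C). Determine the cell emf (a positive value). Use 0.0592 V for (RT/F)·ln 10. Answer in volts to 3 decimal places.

0.036 V

For a concentration cell E°cell = 0, since both electrodes use the same couple.
The compartment with the higher Au3+(aq) concentration (0.89 M) acts as the cathode; ions are reduced there and produced at the dilute (0.013 M) anode.
With n = 3, Ecell = −(0.0592/3)·log([dilute]/[conc]) = −(0.0592/3)·log(0.013/0.89) = +0.036 V.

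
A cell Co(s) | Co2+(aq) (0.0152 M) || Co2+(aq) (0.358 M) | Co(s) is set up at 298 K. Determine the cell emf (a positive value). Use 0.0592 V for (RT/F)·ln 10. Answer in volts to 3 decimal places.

For a concentration cell E°cell = 0, since both electrodes use the same couple.
The compartment with the higher Co2+(aq) concentration (0.358 M) acts as the cathode; ions are reduced there and produced at the dilute (0.0152 M) anode.
With n = 2, Ecell = −(0.0592/2)·log([dilute]/[conc]) = −(0.0592/2)·log(0.0152/0.358) = +0.041 V.

0.041 V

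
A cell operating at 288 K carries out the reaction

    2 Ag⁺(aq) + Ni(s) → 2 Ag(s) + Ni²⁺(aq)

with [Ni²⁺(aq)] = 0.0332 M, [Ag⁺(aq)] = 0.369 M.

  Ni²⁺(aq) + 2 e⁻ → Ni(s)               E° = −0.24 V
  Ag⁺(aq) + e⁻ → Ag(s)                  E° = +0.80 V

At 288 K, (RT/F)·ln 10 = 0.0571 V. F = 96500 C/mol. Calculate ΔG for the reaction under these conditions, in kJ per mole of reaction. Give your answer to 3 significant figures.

−204 kJ/mol

E°cell = +0.80 − (−0.24) = +1.04 V; the balanced reaction transfers n = 2 electrons.
Here Q = [Ni²⁺(aq)] / [Ag⁺(aq)]^2 = 0.244 (log Q = −0.613), giving E = +1.04 − (0.0571/2)·(−0.613) = +1.0575 V.
Then ΔG = −nFE = −2 × 96500 × +1.0575 J/mol = −204 kJ/mol.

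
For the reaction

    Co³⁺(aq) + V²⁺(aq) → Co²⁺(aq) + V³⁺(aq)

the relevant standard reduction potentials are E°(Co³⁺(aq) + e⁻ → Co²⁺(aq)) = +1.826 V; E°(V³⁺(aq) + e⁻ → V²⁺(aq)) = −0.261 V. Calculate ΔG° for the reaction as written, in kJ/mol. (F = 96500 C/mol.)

In the reaction as written Co³⁺(aq) is reduced, so the Co³⁺/Co²⁺ couple is the cathode and V³⁺/V²⁺ is the anode.
E°cell = +1.826 − (−0.261) = +2.087 V; balancing electrons gives n = 1.
ΔG° = −nFE°cell = −(1)(96500)(+2.087) J/mol = −201 kJ/mol.

−201 kJ/mol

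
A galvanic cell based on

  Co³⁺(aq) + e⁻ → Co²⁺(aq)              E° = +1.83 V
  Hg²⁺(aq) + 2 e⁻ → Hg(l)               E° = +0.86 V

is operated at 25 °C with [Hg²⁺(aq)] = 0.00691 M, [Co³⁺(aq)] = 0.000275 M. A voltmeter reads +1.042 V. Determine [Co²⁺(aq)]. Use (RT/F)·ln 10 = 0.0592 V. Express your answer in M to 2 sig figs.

0.00020 M

With Co³⁺/Co²⁺ at the cathode and Hg²⁺/Hg at the anode, E°cell = +1.83 − (+0.86) = +0.97 V (n = 2).
From the Nernst equation, log Q = n(E° − E)/0.0592 = 2·(+0.97 − (+1.042))/0.0592 = −2.432.
Balancing electrons gives 2 Co³⁺(aq) + Hg(l) → 2 Co²⁺(aq) + Hg²⁺(aq); thus Q = ([Co²⁺(aq)]^2·[Hg²⁺(aq)]) / [Co³⁺(aq)]^2.
Substituting the known concentrations and solving, log [Co²⁺(aq)] = −3.696 and [Co²⁺(aq)] = 0.00020 M.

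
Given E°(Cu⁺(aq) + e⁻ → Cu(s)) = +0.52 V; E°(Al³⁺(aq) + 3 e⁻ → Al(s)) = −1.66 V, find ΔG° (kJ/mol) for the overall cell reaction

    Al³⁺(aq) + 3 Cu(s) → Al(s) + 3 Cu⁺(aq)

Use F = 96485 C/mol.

In the reaction as written Al³⁺(aq) is reduced, so the Al³⁺/Al couple is the cathode and Cu⁺/Cu is the anode.
E°cell = −1.66 − (+0.52) = −2.18 V; balancing electrons gives n = 3.
ΔG° = −nFE°cell = −(3)(96485)(−2.18) J/mol = +631 kJ/mol.

+631 kJ/mol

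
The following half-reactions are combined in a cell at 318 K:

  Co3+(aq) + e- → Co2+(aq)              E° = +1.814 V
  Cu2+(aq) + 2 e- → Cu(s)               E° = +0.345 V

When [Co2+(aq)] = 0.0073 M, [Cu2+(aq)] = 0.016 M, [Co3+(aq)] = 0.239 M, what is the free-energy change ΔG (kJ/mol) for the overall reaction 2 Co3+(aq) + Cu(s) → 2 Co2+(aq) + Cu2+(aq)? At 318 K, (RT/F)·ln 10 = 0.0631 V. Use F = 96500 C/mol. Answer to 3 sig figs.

−313 kJ/mol

E°cell = +1.814 − (+0.345) = +1.469 V; the balanced reaction transfers n = 2 electrons.
Q = ([Co2+(aq)]^2·[Cu2+(aq)]) / [Co3+(aq)]^2 = 1.49×10^−5, so log Q = −4.826 and E = +1.469 − (0.0631/2)(−4.826) = +1.6213 V.
Finally ΔG = −nFE = −(2)(96500 C/mol)(+1.6213 V) = −313 kJ/mol.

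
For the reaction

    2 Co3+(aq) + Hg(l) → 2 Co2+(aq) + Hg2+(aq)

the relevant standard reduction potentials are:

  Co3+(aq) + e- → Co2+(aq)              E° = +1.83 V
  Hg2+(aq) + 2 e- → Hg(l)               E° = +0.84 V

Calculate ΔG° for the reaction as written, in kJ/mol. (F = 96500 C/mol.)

In the reaction as written Co3+(aq) is reduced, so the Co³⁺/Co²⁺ couple is the cathode and Hg²⁺/Hg is the anode.
E°cell = +1.83 − (+0.84) = +0.99 V; balancing electrons gives n = 2.
ΔG° = −nFE°cell = −(2)(96500)(+0.99) J/mol = −191 kJ/mol.

−191 kJ/mol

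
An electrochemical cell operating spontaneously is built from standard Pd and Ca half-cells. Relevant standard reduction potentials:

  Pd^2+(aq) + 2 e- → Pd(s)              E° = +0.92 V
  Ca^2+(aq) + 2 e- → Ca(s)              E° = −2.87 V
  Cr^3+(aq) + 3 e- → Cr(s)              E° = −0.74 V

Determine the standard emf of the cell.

The Pd²⁺/Pd couple has the higher E°, so Pd ion is reduced (cathode) and Ca is oxidized (anode).
E°cell = E°(cathode) − E°(anode) = +0.92 − (−2.87) = +3.79 V.

+3.79 V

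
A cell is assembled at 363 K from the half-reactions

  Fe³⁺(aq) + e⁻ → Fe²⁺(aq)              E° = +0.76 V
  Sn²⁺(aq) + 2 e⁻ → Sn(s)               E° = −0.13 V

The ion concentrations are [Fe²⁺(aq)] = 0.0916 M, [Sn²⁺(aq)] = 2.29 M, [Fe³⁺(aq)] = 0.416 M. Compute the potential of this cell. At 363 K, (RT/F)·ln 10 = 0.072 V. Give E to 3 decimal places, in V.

Since E°(Fe³⁺/Fe²⁺) > E°(Sn²⁺/Sn), Fe³⁺/Fe²⁺ serves as the cathode.
The standard potential is +0.76 − (−0.13) = +0.89 V and the balanced reaction transfers n = 2 electrons.
Balancing gives 2 Fe³⁺(aq) + Sn(s) → 2 Fe²⁺(aq) + Sn²⁺(aq); hence Q = ([Fe²⁺(aq)]^2·[Sn²⁺(aq)]) / [Fe³⁺(aq)]^2 = 0.111 (log Q = −0.955).
E = E° − (0.072/n)·log Q = +0.89 − (0.072/2)(−0.955) = +0.924 V.

+0.924 V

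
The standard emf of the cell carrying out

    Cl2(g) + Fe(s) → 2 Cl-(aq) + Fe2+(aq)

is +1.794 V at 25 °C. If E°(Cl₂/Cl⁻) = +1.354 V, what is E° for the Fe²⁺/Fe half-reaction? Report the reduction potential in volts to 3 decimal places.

−0.440 V

In the reaction as written the Cl₂/Cl⁻ couple is reduced (cathode) and Fe²⁺/Fe is oxidized (anode), so E°cell = E°(Cl₂/Cl⁻) − E°(Fe²⁺/Fe).
E°(Fe²⁺/Fe) = E°(cathode) − E°cell = +1.354 − (+1.794) = −0.440 V.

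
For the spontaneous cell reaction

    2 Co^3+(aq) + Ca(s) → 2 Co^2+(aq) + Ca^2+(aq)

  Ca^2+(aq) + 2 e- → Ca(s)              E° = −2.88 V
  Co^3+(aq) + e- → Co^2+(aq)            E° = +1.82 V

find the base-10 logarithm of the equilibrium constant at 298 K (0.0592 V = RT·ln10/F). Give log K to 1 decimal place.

log K = 158.8

The Co³⁺/Co²⁺ couple is reduced (cathode); E°cell = +1.82 − (−2.88) = +4.70 V with n = 2.
At equilibrium E = 0, so log K = nE°cell / 0.0592 = (2)(+4.70) / 0.0592 = 158.8.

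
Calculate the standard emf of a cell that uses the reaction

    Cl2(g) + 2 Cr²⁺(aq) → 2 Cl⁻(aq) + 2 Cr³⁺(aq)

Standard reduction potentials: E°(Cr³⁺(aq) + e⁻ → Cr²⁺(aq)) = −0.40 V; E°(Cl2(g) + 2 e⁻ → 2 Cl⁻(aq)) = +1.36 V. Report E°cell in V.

+1.76 V

In the reaction as written, Cl2(g) is reduced (cathode) and Cr³⁺(aq) is produced by oxidation at the anode.
E°cell = E°(cathode) − E°(anode) = +1.36 − (−0.40) = +1.76 V.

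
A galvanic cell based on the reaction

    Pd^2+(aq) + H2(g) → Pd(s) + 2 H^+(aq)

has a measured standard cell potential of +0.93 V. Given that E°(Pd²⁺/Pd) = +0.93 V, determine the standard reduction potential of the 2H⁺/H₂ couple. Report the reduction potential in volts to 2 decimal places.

In the reaction as written the Pd²⁺/Pd couple is reduced (cathode) and 2H⁺/H₂ is oxidized (anode), so E°cell = E°(Pd²⁺/Pd) − E°(2H⁺/H₂).
E°(2H⁺/H₂) = E°(cathode) − E°cell = +0.93 − (+0.93) = +0.00 V.

+0.00 V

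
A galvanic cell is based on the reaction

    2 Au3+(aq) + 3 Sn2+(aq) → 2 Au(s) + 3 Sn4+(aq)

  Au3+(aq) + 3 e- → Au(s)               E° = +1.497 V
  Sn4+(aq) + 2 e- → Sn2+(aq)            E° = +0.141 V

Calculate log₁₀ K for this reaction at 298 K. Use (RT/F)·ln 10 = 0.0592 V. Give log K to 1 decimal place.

The Au³⁺/Au couple is reduced (cathode); E°cell = +1.497 − (+0.141) = +1.356 V with n = 6.
At equilibrium E = 0, so log K = nE°cell / 0.0592 = (6)(+1.356) / 0.0592 = 137.4.

log K = 137.4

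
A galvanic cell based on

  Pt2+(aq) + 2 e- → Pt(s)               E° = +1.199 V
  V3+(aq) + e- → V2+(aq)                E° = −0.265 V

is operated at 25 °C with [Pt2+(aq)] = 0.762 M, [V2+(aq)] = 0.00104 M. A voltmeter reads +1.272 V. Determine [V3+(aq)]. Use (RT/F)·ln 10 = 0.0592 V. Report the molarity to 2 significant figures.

1.6 M

Pt²⁺/Pt is the cathode (higher E°); E°cell = +1.199 − (−0.265) = +1.464 V with n = 2.
From the Nernst equation, log Q = n(E° − E)/0.0592 = 2·(+1.464 − (+1.272))/0.0592 = 6.486.
Balancing electrons gives Pt2+(aq) + 2 V2+(aq) → Pt(s) + 2 V3+(aq); thus Q = [V3+(aq)]^2 / ([Pt2+(aq)]·[V2+(aq)]^2).
Isolating [V3+(aq)] in Q = 10^{6.486} yields log [V3+(aq)] = 0.201, i.e. 1.6 M.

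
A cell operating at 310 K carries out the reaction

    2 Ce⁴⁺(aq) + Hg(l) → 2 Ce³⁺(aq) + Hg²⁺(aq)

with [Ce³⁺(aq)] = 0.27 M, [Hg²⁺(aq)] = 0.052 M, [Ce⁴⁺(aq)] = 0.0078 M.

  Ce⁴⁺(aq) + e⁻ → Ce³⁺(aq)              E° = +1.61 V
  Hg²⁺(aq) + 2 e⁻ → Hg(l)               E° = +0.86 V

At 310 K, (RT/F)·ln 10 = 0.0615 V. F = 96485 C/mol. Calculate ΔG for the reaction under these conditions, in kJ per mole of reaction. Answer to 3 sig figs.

E°cell = +1.61 − (+0.86) = +0.75 V; the balanced reaction transfers n = 2 electrons.
Q = ([Ce³⁺(aq)]^2·[Hg²⁺(aq)]) / [Ce⁴⁺(aq)]^2 = 62.3, so log Q = 1.795 and E = +0.75 − (0.0615/2)(1.795) = +0.6948 V.
Finally ΔG = −nFE = −(2)(96485 C/mol)(+0.6948 V) = −134 kJ/mol.

−134 kJ/mol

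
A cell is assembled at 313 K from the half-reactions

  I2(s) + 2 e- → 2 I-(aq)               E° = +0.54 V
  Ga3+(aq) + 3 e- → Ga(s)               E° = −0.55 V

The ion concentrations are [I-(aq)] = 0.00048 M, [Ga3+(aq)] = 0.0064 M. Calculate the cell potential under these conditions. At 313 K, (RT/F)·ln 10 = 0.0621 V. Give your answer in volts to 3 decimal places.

+1.342 V

I₂/I⁻ is reduced (cathode, E° = +0.54 V) and Ga³⁺/Ga is oxidized (anode).
E°cell = E°cat − E°an = +0.54 − (−0.55) = +1.09 V; n = 6.
The balanced reaction is 3 I2(s) + 2 Ga(s) → 6 I-(aq) + 2 Ga3+(aq), so Q = [I-(aq)]^6·[Ga3+(aq)]^2 = 5.01×10^−25 and log Q = −24.300.
Applying E = E° − (RT ln10/nF)·log Q gives +1.09 − (0.0621/6)(−24.300) = +1.342 V.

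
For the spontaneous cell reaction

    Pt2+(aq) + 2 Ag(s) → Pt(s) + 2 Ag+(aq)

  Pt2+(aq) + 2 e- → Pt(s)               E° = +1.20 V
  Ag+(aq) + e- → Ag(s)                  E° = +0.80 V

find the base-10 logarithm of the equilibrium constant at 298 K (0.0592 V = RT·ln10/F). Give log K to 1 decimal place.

The Pt²⁺/Pt couple is reduced (cathode); E°cell = +1.20 − (+0.80) = +0.40 V with n = 2.
At equilibrium E = 0, so log K = nE°cell / 0.0592 = (2)(+0.40) / 0.0592 = 13.5.

log K = 13.5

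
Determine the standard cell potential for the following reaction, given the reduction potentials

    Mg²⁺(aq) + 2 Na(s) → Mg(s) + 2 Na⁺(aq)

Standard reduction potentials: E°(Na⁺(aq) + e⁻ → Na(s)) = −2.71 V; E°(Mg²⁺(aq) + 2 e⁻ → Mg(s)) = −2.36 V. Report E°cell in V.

Mg²⁺(aq) gains electrons, so the Mg²⁺/Mg couple is the cathode; the Na⁺/Na couple is the anode.
E°cell = E°(cathode) − E°(anode) = −2.36 − (−2.71) = +0.35 V.

+0.35 V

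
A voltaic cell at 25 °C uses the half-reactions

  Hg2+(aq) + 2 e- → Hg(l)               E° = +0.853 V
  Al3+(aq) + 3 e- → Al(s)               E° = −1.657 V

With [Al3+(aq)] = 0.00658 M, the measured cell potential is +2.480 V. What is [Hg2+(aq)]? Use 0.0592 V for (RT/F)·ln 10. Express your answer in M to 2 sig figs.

Hg²⁺/Hg is the cathode (higher E°); E°cell = +0.853 − (−1.657) = +2.510 V with n = 6.
From the Nernst equation, log Q = n(E° − E)/0.0592 = 6·(+2.510 − (+2.480))/0.0592 = 3.041.
The balanced reaction is 3 Hg2+(aq) + 2 Al(s) → 3 Hg(l) + 2 Al3+(aq), so Q = [Al3+(aq)]^2 / [Hg2+(aq)]^3.
Substituting the known concentrations and solving, log [Hg2+(aq)] = −2.468 and [Hg2+(aq)] = 0.0034 M.

0.0034 M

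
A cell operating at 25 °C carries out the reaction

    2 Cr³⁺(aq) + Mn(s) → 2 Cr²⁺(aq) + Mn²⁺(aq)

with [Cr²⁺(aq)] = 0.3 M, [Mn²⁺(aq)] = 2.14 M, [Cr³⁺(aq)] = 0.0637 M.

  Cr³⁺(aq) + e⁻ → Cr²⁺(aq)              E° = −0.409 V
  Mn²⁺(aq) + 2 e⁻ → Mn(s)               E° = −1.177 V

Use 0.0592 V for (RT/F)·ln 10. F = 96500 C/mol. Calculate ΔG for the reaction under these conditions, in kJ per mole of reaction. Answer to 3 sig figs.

With Cr³⁺/Cr²⁺ reduced at the cathode, E°cell = −0.409 − (−1.177) = +0.768 V and n = 2.
Here Q = ([Cr²⁺(aq)]^2·[Mn²⁺(aq)]) / [Cr³⁺(aq)]^2 = 47.5 (log Q = 1.676), giving E = +0.768 − (0.0592/2)·(1.676) = +0.7184 V.
Then ΔG = −nFE = −2 × 96500 × +0.7184 J/mol = −139 kJ/mol.

−139 kJ/mol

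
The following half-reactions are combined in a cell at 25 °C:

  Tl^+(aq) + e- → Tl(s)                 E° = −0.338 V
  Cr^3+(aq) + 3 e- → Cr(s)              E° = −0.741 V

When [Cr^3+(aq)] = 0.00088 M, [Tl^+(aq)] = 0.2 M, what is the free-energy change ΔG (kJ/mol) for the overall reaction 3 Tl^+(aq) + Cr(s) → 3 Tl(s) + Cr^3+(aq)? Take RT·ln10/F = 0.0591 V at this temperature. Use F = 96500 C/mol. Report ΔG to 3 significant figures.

The standard cell potential is −0.338 − (−0.741) = +0.403 V, with n = 3 electrons in the balanced equation.
Q = [Cr^3+(aq)] / [Tl^+(aq)]^3 = 0.11, so log Q = −0.959 and E = +0.403 − (0.0591/3)(−0.959) = +0.4219 V.
ΔG = −nFE = −(3)(96500)(+0.4219) J/mol = −122 kJ/mol.

−122 kJ/mol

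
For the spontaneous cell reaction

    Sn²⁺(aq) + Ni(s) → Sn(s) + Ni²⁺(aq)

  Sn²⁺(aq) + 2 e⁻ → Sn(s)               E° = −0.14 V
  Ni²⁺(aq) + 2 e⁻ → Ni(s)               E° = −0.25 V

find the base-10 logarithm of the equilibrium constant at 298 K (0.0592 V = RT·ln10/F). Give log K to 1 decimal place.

log K = 3.7

The Sn²⁺/Sn couple is reduced (cathode); E°cell = −0.14 − (−0.25) = +0.11 V with n = 2.
At equilibrium E = 0, so log K = nE°cell / 0.0592 = (2)(+0.11) / 0.0592 = 3.7.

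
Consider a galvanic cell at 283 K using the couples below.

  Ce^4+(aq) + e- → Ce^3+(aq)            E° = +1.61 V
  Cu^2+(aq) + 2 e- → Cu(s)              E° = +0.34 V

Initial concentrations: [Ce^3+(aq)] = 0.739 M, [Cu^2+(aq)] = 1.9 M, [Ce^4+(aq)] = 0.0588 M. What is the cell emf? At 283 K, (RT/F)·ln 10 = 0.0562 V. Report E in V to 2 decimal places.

+1.20 V

Ce⁴⁺/Ce³⁺ is reduced (cathode, E° = +1.61 V) and Cu²⁺/Cu is oxidized (anode).
E°cell = +1.61 − (+0.34) = +1.27 V, with n = 2 electrons transferred.
For the overall reaction 2 Ce^4+(aq) + Cu(s) → 2 Ce^3+(aq) + Cu^2+(aq), Q = ([Ce^3+(aq)]^2·[Cu^2+(aq)]) / [Ce^4+(aq)]^2 = 300, giving log Q = 2.477.
By the Nernst equation, E = +1.27 − (0.0562/2)·(2.477) = +1.20 V.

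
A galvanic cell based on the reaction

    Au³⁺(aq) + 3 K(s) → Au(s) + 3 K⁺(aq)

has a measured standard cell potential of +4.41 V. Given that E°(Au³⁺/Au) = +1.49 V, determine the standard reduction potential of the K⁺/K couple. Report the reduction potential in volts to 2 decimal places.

−2.92 V

In the reaction as written the Au³⁺/Au couple is reduced (cathode) and K⁺/K is oxidized (anode), so E°cell = E°(Au³⁺/Au) − E°(K⁺/K).
E°(K⁺/K) = E°(cathode) − E°cell = +1.49 − (+4.41) = −2.92 V.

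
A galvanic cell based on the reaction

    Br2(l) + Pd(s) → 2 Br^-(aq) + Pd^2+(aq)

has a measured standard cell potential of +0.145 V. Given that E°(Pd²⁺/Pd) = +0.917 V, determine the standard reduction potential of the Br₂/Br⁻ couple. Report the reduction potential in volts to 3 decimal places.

In the reaction as written the Br₂/Br⁻ couple is reduced (cathode) and Pd²⁺/Pd is oxidized (anode), so E°cell = E°(Br₂/Br⁻) − E°(Pd²⁺/Pd).
E°(Br₂/Br⁻) = E°cell + E°(anode) = +0.145 + (+0.917) = +1.062 V.

+1.062 V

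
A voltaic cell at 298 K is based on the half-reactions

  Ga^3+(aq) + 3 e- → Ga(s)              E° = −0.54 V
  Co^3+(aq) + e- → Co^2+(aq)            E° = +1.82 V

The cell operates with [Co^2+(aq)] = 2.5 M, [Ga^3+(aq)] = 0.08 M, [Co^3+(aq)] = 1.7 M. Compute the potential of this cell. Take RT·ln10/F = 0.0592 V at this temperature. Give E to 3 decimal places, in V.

Co³⁺/Co²⁺ is reduced (cathode, E° = +1.82 V) and Ga³⁺/Ga is oxidized (anode).
The standard potential is +1.82 − (−0.54) = +2.36 V and the balanced reaction transfers n = 3 electrons.
The balanced reaction is 3 Co^3+(aq) + Ga(s) → 3 Co^2+(aq) + Ga^3+(aq), so Q = ([Co^2+(aq)]^3·[Ga^3+(aq)]) / [Co^3+(aq)]^3 = 0.254 and log Q = −0.594.
E = E° − (0.0592/n)·log Q = +2.36 − (0.0592/3)(−0.594) = +2.372 V.

+2.372 V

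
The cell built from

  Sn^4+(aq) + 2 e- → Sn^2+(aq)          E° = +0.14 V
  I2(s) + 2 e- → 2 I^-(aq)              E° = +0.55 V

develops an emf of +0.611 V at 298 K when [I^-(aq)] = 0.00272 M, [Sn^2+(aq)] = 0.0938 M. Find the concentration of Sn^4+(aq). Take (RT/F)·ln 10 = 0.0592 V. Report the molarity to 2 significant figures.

With I₂/I⁻ at the cathode and Sn⁴⁺/Sn²⁺ at the anode, E°cell = +0.55 − (+0.14) = +0.41 V (n = 2).
From the Nernst equation, log Q = n(E° − E)/0.0592 = 2·(+0.41 − (+0.611))/0.0592 = −6.791.
The balanced reaction is I2(s) + Sn^2+(aq) → 2 I^-(aq) + Sn^4+(aq), so Q = ([I^-(aq)]^2·[Sn^4+(aq)]) / [Sn^2+(aq)].
Isolating [Sn^4+(aq)] in Q = 10^{−6.791} yields log [Sn^4+(aq)] = −2.688, i.e. 0.0021 M.

0.0021 M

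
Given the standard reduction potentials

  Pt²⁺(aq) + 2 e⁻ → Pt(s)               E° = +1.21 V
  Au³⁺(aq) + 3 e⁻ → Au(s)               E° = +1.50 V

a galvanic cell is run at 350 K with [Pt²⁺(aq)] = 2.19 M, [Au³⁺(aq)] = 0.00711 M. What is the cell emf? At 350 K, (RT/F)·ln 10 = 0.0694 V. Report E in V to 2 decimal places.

+0.23 V

Since E°(Au³⁺/Au) > E°(Pt²⁺/Pt), Au³⁺/Au serves as the cathode.
E°cell = E°cat − E°an = +1.50 − (+1.21) = +0.29 V; n = 6.
Balancing gives 2 Au³⁺(aq) + 3 Pt(s) → 2 Au(s) + 3 Pt²⁺(aq); hence Q = [Pt²⁺(aq)]^3 / [Au³⁺(aq)]^2 = 2.08×10^5 (log Q = 5.318).
Applying E = E° − (RT ln10/nF)·log Q gives +0.29 − (0.0694/6)(5.318) = +0.23 V.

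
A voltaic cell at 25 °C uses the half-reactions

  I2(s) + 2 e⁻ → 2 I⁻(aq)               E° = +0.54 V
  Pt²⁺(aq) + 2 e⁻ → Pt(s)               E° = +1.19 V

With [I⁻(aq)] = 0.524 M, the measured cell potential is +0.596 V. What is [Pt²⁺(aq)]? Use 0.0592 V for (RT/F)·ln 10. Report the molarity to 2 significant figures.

0.055 M

The Pt²⁺/Pt couple has the larger reduction potential, so it is the cathode: E°cell = +1.19 − (+0.54) = +0.65 V and n = 2.
Since E = E° − (0.0592/n)·log Q, log Q = n(E° − E)/0.0592 = 1.824.
The balanced reaction is Pt²⁺(aq) + 2 I⁻(aq) → Pt(s) + I2(s), so Q = 1 / ([Pt²⁺(aq)]·[I⁻(aq)]^2).
Solving for the unknown gives log [Pt²⁺(aq)] = −1.263, so [Pt²⁺(aq)] ≈ 0.055 M.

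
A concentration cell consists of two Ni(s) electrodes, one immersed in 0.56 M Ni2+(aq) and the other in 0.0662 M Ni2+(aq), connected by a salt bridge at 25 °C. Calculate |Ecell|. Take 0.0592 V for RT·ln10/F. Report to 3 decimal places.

0.027 V

For a concentration cell E°cell = 0, since both electrodes use the same couple.
The compartment with the higher Ni2+(aq) concentration (0.56 M) acts as the cathode; ions are reduced there and produced at the dilute (0.0662 M) anode.
With n = 2, Ecell = −(0.0592/2)·log([dilute]/[conc]) = −(0.0592/2)·log(0.0662/0.56) = +0.027 V.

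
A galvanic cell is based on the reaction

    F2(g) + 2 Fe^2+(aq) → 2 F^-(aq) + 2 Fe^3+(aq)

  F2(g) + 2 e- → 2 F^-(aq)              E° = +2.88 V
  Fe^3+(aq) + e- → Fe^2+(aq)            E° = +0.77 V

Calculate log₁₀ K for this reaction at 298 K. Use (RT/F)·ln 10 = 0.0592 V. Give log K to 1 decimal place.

The F₂/F⁻ couple is reduced (cathode); E°cell = +2.88 − (+0.77) = +2.11 V with n = 2.
At equilibrium E = 0, so log K = nE°cell / 0.0592 = (2)(+2.11) / 0.0592 = 71.3.

log K = 71.3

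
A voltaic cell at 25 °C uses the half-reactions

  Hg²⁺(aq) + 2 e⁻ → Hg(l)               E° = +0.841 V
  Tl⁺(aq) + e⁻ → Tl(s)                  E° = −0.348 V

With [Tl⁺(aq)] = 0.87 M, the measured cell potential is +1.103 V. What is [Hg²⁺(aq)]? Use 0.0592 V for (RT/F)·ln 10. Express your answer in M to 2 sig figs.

Hg²⁺/Hg is the cathode (higher E°); E°cell = +0.841 − (−0.348) = +1.189 V with n = 2.
Rearranging E = E° − (0.0592/n)·log Q gives log Q = 2(+1.189 − (+1.103))/0.0592 = 2.905.
For Hg²⁺(aq) + 2 Tl(s) → Hg(l) + 2 Tl⁺(aq), the reaction quotient is Q = [Tl⁺(aq)]^2 / [Hg²⁺(aq)].
Solving for the unknown gives log [Hg²⁺(aq)] = −3.026, so [Hg²⁺(aq)] ≈ 0.00094 M.

0.00094 M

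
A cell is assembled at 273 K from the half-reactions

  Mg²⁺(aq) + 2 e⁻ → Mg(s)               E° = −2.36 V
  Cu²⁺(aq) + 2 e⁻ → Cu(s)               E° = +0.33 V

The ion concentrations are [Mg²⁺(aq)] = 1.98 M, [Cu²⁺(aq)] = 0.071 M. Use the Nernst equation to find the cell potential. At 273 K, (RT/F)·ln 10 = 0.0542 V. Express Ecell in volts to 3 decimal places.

+2.651 V

Cu²⁺/Cu is reduced (cathode, E° = +0.33 V) and Mg²⁺/Mg is oxidized (anode).
The standard potential is +0.33 − (−2.36) = +2.69 V and the balanced reaction transfers n = 2 electrons.
The balanced reaction is Cu²⁺(aq) + Mg(s) → Cu(s) + Mg²⁺(aq), so Q = [Mg²⁺(aq)] / [Cu²⁺(aq)] = 27.9 and log Q = 1.445.
E = E° − (0.0542/n)·log Q = +2.69 − (0.0542/2)(1.445) = +2.651 V.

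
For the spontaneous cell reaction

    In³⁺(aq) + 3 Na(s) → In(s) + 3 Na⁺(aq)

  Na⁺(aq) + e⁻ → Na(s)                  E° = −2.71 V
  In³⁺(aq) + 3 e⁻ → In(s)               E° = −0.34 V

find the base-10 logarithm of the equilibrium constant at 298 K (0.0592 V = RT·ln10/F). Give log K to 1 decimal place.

The In³⁺/In couple is reduced (cathode); E°cell = −0.34 − (−2.71) = +2.37 V with n = 3.
At equilibrium E = 0, so log K = nE°cell / 0.0592 = (3)(+2.37) / 0.0592 = 120.1.

log K = 120.1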